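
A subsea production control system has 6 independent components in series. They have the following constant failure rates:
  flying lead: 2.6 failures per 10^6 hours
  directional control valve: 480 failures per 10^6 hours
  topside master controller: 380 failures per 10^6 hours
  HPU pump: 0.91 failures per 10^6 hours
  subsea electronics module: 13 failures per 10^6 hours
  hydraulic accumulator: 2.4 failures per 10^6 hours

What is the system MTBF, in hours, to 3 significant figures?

Series of exponential components: λ_sys = Σ λ_i
λ_sys = 0.0000026 + 0.00048 + 0.00038 + 0.00000091 + 0.000013 + 0.0000024 = 8.7891e-04 /h
MTBF = 1 / λ_sys = 1140 h

1140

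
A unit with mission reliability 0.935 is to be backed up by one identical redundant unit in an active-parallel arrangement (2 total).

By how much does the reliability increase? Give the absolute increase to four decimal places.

0.0608

R_before = 0.935
R_after = 1 − (1 − 0.935)^2 = 0.9958
ΔR = 0.9958 − 0.935 = 0.0608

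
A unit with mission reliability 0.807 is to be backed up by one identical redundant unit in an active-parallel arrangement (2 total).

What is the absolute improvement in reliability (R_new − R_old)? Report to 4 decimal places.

0.1558

R_before = 0.807
R_after = 1 − (1 − 0.807)^2 = 0.9628
ΔR = 0.9628 − 0.807 = 0.1558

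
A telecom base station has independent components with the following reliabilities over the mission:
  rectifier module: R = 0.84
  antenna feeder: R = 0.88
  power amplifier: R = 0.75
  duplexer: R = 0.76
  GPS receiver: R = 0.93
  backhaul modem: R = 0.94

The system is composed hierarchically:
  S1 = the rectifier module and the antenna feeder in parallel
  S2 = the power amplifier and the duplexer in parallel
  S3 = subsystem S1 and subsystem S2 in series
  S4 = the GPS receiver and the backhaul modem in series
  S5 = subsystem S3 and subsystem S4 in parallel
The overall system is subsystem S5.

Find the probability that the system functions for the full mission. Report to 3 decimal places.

Parallel (rectifier module and antenna feeder): 1 − (1 − 0.84000)(1 − 0.88000) = 0.98080
Parallel (power amplifier and duplexer): 1 − (1 − 0.75000)(1 − 0.76000) = 0.94000
Series ([0.98080] and [0.94000]): 0.98080 × 0.94000 = 0.92195
Series (GPS receiver and backhaul modem): 0.93000 × 0.94000 = 0.87420
Parallel ([0.92195] and [0.87420]): 1 − (1 − 0.92195)(1 − 0.87420) = 0.990

0.990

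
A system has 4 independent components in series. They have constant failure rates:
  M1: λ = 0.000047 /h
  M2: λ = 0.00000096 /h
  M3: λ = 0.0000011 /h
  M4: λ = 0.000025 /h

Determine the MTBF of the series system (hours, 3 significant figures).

Series of exponential components: λ_sys = Σ λ_i
λ_sys = 0.000047 + 0.00000096 + 0.0000011 + 0.000025 = 7.4060e-05 /h
MTBF = 1 / λ_sys = 13500 h

13500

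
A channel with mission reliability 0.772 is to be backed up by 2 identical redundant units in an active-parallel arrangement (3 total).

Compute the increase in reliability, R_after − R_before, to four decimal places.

R_before = 0.772
R_after = 1 − (1 − 0.772)^3 = 0.9881
ΔR = 0.9881 − 0.772 = 0.2161

0.2161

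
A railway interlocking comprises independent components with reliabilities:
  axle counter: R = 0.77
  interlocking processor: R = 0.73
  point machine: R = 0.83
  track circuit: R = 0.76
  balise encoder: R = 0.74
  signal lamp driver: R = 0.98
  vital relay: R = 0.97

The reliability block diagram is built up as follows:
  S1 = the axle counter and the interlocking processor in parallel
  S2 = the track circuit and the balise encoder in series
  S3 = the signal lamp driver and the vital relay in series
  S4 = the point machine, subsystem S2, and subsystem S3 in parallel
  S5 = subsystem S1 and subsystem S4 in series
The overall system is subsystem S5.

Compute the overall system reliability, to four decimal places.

0.9345

Parallel (axle counter and interlocking processor): 1 − (1 − 0.770000)(1 − 0.730000) = 0.937900
Series (track circuit and balise encoder): 0.760000 × 0.740000 = 0.562400
Series (signal lamp driver and vital relay): 0.980000 × 0.970000 = 0.950600
Parallel (point machine, [0.562400], and [0.950600]): 1 − (1 − 0.830000)(1 − 0.562400)(1 − 0.950600) = 0.996325
Series ([0.937900] and [0.996325]): 0.937900 × 0.996325 = 0.9345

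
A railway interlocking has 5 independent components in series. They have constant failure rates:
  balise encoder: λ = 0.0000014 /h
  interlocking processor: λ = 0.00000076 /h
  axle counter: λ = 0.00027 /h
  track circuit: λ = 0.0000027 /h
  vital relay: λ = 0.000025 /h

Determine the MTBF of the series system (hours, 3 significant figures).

Series of exponential components: λ_sys = Σ λ_i
λ_sys = 0.0000014 + 0.00000076 + 0.00027 + 0.0000027 + 0.000025 = 2.9986e-04 /h
MTBF = 1 / λ_sys = 3330 h

3330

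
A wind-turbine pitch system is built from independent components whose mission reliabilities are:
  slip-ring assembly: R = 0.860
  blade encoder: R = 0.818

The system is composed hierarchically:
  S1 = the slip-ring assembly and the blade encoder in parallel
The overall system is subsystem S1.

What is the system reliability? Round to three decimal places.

0.975

Parallel (slip-ring assembly and blade encoder): 1 − (1 − 0.86000)(1 − 0.81800) = 0.975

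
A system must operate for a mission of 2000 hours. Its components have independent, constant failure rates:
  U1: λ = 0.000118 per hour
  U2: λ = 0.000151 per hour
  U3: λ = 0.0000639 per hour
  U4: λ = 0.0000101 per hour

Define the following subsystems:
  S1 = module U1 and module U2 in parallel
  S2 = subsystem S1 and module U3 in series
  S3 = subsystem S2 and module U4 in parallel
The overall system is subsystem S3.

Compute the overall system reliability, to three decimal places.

R(U1) = exp(−0.000118 × 2000) = 0.78978
R(U2) = exp(−0.000151 × 2000) = 0.73934
R(U3) = exp(−0.0000639 × 2000) = 0.88003
R(U4) = exp(−0.0000101 × 2000) = 0.98000
Parallel (U1 and U2): 1 − (1 − 0.78978)(1 − 0.73934) = 0.94520
Series ([0.94520] and U3): 0.94520 × 0.88003 = 0.83180
Parallel ([0.83180] and U4): 1 − (1 − 0.83180)(1 − 0.98000) = 0.997

0.997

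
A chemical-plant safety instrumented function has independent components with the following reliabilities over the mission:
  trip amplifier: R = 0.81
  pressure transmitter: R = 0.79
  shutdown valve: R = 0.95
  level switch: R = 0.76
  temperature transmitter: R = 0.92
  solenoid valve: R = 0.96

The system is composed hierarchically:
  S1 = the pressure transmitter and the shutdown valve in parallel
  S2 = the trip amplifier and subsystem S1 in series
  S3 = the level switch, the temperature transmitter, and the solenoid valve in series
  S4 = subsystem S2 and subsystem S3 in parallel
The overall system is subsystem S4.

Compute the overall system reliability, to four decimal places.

0.9347

Parallel (pressure transmitter and shutdown valve): 1 − (1 − 0.790000)(1 − 0.950000) = 0.989500
Series (trip amplifier and [0.989500]): 0.810000 × 0.989500 = 0.801495
Series (level switch, temperature transmitter, and solenoid valve): 0.760000 × 0.920000 × 0.960000 = 0.671232
Parallel ([0.801495] and [0.671232]): 1 − (1 − 0.801495)(1 − 0.671232) = 0.9347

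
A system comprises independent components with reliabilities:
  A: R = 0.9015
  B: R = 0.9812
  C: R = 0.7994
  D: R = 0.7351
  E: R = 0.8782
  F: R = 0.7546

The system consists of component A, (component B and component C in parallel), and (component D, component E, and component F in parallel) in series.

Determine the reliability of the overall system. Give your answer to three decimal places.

Parallel (B and C): 1 − (1 − 0.98120)(1 − 0.79940) = 0.99623
Parallel (D, E, and F): 1 − (1 − 0.73510)(1 − 0.87820)(1 − 0.75460) = 0.99208
Series (A, [0.99623], and [0.99208]): 0.90150 × 0.99623 × 0.99208 = 0.891

0.891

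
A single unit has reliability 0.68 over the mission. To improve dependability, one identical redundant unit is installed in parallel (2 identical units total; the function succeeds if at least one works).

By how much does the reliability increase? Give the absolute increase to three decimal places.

R_before = 0.68
R_after = 1 − (1 − 0.68)^2 = 0.898
ΔR = 0.898 − 0.68 = 0.218

0.218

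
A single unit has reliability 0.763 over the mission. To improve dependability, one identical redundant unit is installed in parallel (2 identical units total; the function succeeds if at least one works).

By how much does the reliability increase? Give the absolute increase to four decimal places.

0.1808

R_before = 0.763
R_after = 1 − (1 − 0.763)^2 = 0.9438
ΔR = 0.9438 − 0.763 = 0.1808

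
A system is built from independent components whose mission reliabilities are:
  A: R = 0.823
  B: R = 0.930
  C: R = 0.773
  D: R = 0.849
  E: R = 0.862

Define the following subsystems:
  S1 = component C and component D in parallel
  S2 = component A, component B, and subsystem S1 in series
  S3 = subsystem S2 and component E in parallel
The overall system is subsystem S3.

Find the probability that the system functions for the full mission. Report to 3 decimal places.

0.964

Parallel (C and D): 1 − (1 − 0.77300)(1 − 0.84900) = 0.96572
Series (A, B, and [0.96572]): 0.82300 × 0.93000 × 0.96572 = 0.73915
Parallel ([0.73915] and E): 1 − (1 − 0.73915)(1 − 0.86200) = 0.964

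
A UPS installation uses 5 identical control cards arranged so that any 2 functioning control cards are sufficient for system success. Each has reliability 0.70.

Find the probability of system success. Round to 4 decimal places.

0.9692

R = Σ_{i=2}^{5} C(5,i) p^i (1−p)^{5−i} with p = 0.70
C(5,2)·0.70^2·0.30^3 = 0.132300
C(5,3)·0.70^3·0.30^2 = 0.308700
C(5,4)·0.70^4·0.30^1 = 0.360150
C(5,5)·0.70^5·0.30^0 = 0.168070
Sum = 0.9692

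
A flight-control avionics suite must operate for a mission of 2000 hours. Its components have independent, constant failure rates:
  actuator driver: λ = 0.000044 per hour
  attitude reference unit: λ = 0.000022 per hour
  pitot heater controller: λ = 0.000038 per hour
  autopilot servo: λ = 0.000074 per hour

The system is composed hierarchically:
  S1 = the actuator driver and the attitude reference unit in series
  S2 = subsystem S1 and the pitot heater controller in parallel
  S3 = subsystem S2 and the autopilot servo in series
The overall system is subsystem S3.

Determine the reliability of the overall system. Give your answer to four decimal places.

0.8546

R(actuator driver) = exp(−0.000044 × 2000) = 0.915761
R(attitude reference unit) = exp(−0.000022 × 2000) = 0.956954
R(pitot heater controller) = exp(−0.000038 × 2000) = 0.926816
R(autopilot servo) = exp(−0.000074 × 2000) = 0.862431
Series (actuator driver and attitude reference unit): 0.915761 × 0.956954 = 0.876341
Parallel ([0.876341] and pitot heater controller): 1 − (1 − 0.876341)(1 − 0.926816) = 0.990950
Series ([0.990950] and autopilot servo): 0.990950 × 0.862431 = 0.8546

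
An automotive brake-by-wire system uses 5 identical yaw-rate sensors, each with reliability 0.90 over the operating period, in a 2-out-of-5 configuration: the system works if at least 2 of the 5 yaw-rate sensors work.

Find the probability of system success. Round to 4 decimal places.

0.9995

R = Σ_{i=2}^{5} C(5,i) p^i (1−p)^{5−i} with p = 0.90
C(5,2)·0.90^2·0.10^3 = 0.008100
C(5,3)·0.90^3·0.10^2 = 0.072900
C(5,4)·0.90^4·0.10^1 = 0.328050
C(5,5)·0.90^5·0.10^0 = 0.590490
Sum = 0.9995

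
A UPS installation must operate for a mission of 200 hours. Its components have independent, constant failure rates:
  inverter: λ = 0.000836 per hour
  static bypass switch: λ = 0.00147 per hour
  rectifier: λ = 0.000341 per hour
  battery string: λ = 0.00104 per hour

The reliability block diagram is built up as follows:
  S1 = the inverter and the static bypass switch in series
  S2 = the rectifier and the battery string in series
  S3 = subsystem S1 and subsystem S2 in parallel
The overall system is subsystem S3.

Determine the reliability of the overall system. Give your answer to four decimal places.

R(inverter) = exp(−0.000836 × 200) = 0.846030
R(static bypass switch) = exp(−0.00147 × 200) = 0.745276
R(rectifier) = exp(−0.000341 × 200) = 0.934074
R(battery string) = exp(−0.00104 × 200) = 0.812207
Series (inverter and static bypass switch): 0.846030 × 0.745276 = 0.630526
Series (rectifier and battery string): 0.934074 × 0.812207 = 0.758661
Parallel ([0.630526] and [0.758661]): 1 − (1 − 0.630526)(1 − 0.758661) = 0.9108

0.9108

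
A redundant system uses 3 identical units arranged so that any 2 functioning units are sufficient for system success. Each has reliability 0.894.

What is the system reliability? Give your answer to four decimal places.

R = Σ_{i=2}^{3} C(3,i) p^i (1−p)^{3−i} with p = 0.894
C(3,2)·0.894^2·0.106^1 = 0.254157
C(3,3)·0.894^3·0.106^0 = 0.714517
Sum = 0.9687

0.9687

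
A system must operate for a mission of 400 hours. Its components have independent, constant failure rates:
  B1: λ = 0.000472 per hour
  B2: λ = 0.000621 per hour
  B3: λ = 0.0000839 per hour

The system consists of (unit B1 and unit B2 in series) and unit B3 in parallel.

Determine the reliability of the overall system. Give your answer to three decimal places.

0.988

R(B1) = exp(−0.000472 × 400) = 0.82795
R(B2) = exp(−0.000621 × 400) = 0.78005
R(B3) = exp(−0.0000839 × 400) = 0.96700
Series (B1 and B2): 0.82795 × 0.78005 = 0.64584
Parallel ([0.64584] and B3): 1 − (1 − 0.64584)(1 − 0.96700) = 0.988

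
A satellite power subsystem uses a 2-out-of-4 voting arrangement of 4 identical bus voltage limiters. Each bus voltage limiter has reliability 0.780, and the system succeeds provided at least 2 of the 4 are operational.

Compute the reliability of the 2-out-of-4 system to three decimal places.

R = Σ_{i=2}^{4} C(4,i) p^i (1−p)^{4−i} with p = 0.780
C(4,2)·0.780^2·0.220^2 = 0.17668
C(4,3)·0.780^3·0.220^1 = 0.41761
C(4,4)·0.780^4·0.220^0 = 0.37015
Sum = 0.964

0.964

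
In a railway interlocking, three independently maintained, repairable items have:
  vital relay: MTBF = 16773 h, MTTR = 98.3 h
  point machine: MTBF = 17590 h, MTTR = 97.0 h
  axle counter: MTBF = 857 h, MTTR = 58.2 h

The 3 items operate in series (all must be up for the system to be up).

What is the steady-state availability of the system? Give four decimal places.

A(vital relay) = MTBF/(MTBF+MTTR) = 16773/(16773+98.3) = 0.994174
A(point machine) = MTBF/(MTBF+MTTR) = 17590/(17590+97.0) = 0.994516
A(axle counter) = MTBF/(MTBF+MTTR) = 857/(857+58.2) = 0.936407
Series availability: 0.994174 × 0.994516 × 0.936407 = 0.9258

0.9258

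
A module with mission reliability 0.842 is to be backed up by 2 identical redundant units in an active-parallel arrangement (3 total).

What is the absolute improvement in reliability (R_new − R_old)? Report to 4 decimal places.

0.1541

R_before = 0.842
R_after = 1 − (1 − 0.842)^3 = 0.9961
ΔR = 0.9961 − 0.842 = 0.1541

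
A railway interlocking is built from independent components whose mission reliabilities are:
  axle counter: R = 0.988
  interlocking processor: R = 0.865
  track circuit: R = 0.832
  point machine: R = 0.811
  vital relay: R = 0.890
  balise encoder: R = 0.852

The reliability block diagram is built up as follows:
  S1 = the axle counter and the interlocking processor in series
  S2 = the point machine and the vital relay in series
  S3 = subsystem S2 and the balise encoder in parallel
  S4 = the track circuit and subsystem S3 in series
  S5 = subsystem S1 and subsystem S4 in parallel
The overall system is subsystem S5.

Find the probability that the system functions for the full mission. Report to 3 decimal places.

0.971

Series (axle counter and interlocking processor): 0.98800 × 0.86500 = 0.85462
Series (point machine and vital relay): 0.81100 × 0.89000 = 0.72179
Parallel ([0.72179] and balise encoder): 1 − (1 − 0.72179)(1 − 0.85200) = 0.95882
Series (track circuit and [0.95882]): 0.83200 × 0.95882 = 0.79774
Parallel ([0.85462] and [0.79774]): 1 − (1 − 0.85462)(1 − 0.79774) = 0.971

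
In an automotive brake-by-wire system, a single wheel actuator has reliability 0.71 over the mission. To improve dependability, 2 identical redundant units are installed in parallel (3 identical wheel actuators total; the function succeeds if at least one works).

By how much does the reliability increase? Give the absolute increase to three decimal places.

R_before = 0.71
R_after = 1 − (1 − 0.71)^3 = 0.976
ΔR = 0.976 − 0.71 = 0.266

0.266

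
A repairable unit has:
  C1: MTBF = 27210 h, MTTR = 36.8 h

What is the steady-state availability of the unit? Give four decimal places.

A(C1) = MTBF/(MTBF+MTTR) = 27210/(27210+36.8) = 0.9986

0.9986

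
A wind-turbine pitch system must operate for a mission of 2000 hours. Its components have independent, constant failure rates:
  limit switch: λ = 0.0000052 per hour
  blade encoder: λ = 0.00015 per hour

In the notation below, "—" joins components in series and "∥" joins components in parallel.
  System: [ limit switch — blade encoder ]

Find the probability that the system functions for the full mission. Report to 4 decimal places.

0.7332

R(limit switch) = exp(−0.0000052 × 2000) = 0.989654
R(blade encoder) = exp(−0.00015 × 2000) = 0.740818
Series (limit switch and blade encoder): 0.989654 × 0.740818 = 0.7332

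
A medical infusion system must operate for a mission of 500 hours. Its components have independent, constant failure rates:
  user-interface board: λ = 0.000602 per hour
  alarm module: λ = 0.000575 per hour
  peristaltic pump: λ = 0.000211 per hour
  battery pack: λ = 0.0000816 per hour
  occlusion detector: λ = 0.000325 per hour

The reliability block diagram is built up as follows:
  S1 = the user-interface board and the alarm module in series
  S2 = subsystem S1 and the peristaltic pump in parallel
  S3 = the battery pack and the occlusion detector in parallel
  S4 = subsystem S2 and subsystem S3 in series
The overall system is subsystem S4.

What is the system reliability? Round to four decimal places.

0.9497

R(user-interface board) = exp(−0.000602 × 500) = 0.740078
R(alarm module) = exp(−0.000575 × 500) = 0.750137
R(peristaltic pump) = exp(−0.000211 × 500) = 0.899874
R(battery pack) = exp(−0.0000816 × 500) = 0.960021
R(occlusion detector) = exp(−0.000325 × 500) = 0.850016
Series (user-interface board and alarm module): 0.740078 × 0.750137 = 0.555160
Parallel ([0.555160] and peristaltic pump): 1 − (1 − 0.555160)(1 − 0.899874) = 0.955460
Parallel (battery pack and occlusion detector): 1 − (1 − 0.960021)(1 − 0.850016) = 0.994004
Series ([0.955460] and [0.994004]): 0.955460 × 0.994004 = 0.9497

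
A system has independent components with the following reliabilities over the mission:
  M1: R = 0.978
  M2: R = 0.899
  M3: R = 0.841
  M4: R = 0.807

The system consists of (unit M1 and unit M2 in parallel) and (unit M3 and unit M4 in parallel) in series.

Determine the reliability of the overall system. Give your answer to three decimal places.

Parallel (M1 and M2): 1 − (1 − 0.97800)(1 − 0.89900) = 0.99778
Parallel (M3 and M4): 1 − (1 − 0.84100)(1 − 0.80700) = 0.96931
Series ([0.99778] and [0.96931]): 0.99778 × 0.96931 = 0.967

0.967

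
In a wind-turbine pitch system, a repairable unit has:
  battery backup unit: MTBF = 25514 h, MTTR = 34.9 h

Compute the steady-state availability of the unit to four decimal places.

A(battery backup unit) = MTBF/(MTBF+MTTR) = 25514/(25514+34.9) = 0.9986

0.9986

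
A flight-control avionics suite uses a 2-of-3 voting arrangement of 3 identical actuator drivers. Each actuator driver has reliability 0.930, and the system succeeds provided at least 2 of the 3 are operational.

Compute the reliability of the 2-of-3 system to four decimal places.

0.9860

R = Σ_{i=2}^{3} C(3,i) p^i (1−p)^{3−i} with p = 0.930
C(3,2)·0.930^2·0.070^1 = 0.181629
C(3,3)·0.930^3·0.070^0 = 0.804357
Sum = 0.9860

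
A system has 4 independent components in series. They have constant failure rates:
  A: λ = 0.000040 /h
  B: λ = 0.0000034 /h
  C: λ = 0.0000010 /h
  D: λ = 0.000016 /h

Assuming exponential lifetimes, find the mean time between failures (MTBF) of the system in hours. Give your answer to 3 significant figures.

Series of exponential components: λ_sys = Σ λ_i
λ_sys = 0.000040 + 0.0000034 + 0.0000010 + 0.000016 = 6.0400e-05 /h
MTBF = 1 / λ_sys = 16600 h

16600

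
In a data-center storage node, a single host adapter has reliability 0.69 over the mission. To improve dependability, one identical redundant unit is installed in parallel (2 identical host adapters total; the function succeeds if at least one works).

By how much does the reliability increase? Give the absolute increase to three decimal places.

R_before = 0.69
R_after = 1 − (1 − 0.69)^2 = 0.904
ΔR = 0.904 − 0.69 = 0.214

0.214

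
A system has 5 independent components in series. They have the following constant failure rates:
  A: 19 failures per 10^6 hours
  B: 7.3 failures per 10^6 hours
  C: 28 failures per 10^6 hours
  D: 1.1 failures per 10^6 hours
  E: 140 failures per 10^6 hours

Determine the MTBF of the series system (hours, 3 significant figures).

Series of exponential components: λ_sys = Σ λ_i
λ_sys = 0.000019 + 0.0000073 + 0.000028 + 0.0000011 + 0.00014 = 1.9540e-04 /h
MTBF = 1 / λ_sys = 5120 h

5120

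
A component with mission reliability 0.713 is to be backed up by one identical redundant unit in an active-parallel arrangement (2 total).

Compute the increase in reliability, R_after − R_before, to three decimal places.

0.205

R_before = 0.713
R_after = 1 − (1 − 0.713)^2 = 0.918
ΔR = 0.918 − 0.713 = 0.205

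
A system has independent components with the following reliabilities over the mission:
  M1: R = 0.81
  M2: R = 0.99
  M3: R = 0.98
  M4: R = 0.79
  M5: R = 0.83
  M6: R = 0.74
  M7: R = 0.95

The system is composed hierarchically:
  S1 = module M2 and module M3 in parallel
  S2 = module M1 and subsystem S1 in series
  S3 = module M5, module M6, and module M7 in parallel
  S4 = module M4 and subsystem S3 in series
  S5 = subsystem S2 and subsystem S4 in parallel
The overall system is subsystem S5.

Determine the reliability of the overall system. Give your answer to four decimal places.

0.9597

Parallel (M2 and M3): 1 − (1 − 0.990000)(1 − 0.980000) = 0.999800
Series (M1 and [0.999800]): 0.810000 × 0.999800 = 0.809838
Parallel (M5, M6, and M7): 1 − (1 − 0.830000)(1 − 0.740000)(1 − 0.950000) = 0.997790
Series (M4 and [0.997790]): 0.790000 × 0.997790 = 0.788254
Parallel ([0.809838] and [0.788254]): 1 − (1 − 0.809838)(1 − 0.788254) = 0.9597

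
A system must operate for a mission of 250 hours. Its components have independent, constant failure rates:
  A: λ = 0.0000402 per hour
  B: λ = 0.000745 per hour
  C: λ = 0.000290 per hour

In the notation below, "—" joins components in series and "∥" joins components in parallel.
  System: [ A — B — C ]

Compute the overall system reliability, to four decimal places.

R(A) = exp(−0.0000402 × 250) = 0.990000
R(B) = exp(−0.000745 × 250) = 0.830066
R(C) = exp(−0.000290 × 250) = 0.930066
Series (A, B, and C): 0.990000 × 0.830066 × 0.930066 = 0.7643

0.7643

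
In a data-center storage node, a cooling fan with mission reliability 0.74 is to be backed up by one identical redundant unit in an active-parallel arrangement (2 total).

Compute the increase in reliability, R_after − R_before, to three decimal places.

R_before = 0.74
R_after = 1 − (1 − 0.74)^2 = 0.932
ΔR = 0.932 − 0.74 = 0.192

0.192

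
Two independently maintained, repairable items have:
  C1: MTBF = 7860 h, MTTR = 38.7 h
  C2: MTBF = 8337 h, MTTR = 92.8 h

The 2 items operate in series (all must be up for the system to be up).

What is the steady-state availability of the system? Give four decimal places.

0.9841

A(C1) = MTBF/(MTBF+MTTR) = 7860/(7860+38.7) = 0.995100
A(C2) = MTBF/(MTBF+MTTR) = 8337/(8337+92.8) = 0.988991
Series availability: 0.995100 × 0.988991 = 0.9841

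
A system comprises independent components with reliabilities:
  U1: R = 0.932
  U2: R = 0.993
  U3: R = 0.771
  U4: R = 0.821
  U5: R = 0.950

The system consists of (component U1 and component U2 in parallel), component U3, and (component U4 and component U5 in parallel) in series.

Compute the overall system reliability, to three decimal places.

Parallel (U1 and U2): 1 − (1 − 0.93200)(1 − 0.99300) = 0.99952
Parallel (U4 and U5): 1 − (1 − 0.82100)(1 − 0.95000) = 0.99105
Series ([0.99952], U3, and [0.99105]): 0.99952 × 0.77100 × 0.99105 = 0.764

0.764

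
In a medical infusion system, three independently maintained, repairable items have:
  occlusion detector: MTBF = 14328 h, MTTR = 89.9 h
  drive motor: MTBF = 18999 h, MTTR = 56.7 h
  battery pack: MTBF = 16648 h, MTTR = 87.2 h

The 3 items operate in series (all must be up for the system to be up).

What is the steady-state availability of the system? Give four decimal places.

A(occlusion detector) = MTBF/(MTBF+MTTR) = 14328/(14328+89.9) = 0.993765
A(drive motor) = MTBF/(MTBF+MTTR) = 18999/(18999+56.7) = 0.997025
A(battery pack) = MTBF/(MTBF+MTTR) = 16648/(16648+87.2) = 0.994789
Series availability: 0.993765 × 0.997025 × 0.994789 = 0.9856

0.9856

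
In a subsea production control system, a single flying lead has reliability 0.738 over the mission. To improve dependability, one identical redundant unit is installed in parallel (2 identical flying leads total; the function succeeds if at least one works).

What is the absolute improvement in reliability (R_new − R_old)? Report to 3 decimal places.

0.193

R_before = 0.738
R_after = 1 − (1 − 0.738)^2 = 0.931
ΔR = 0.931 − 0.738 = 0.193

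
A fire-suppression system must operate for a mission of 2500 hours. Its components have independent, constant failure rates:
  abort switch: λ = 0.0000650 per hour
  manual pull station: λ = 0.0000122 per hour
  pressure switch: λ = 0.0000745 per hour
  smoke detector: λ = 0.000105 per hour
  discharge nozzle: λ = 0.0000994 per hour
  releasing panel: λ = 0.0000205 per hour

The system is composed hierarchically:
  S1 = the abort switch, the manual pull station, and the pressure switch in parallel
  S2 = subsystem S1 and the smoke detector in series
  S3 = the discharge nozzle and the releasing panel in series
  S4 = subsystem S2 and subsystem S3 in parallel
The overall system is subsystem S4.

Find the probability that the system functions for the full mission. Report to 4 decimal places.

0.9401

R(abort switch) = exp(−0.0000650 × 2500) = 0.850016
R(manual pull station) = exp(−0.0000122 × 2500) = 0.969960
R(pressure switch) = exp(−0.0000745 × 2500) = 0.830066
R(smoke detector) = exp(−0.000105 × 2500) = 0.769126
R(discharge nozzle) = exp(−0.0000994 × 2500) = 0.779970
R(releasing panel) = exp(−0.0000205 × 2500) = 0.950041
Parallel (abort switch, manual pull station, and pressure switch): 1 − (1 − 0.850016)(1 − 0.969960)(1 − 0.830066) = 0.999234
Series ([0.999234] and smoke detector): 0.999234 × 0.769126 = 0.768537
Series (discharge nozzle and releasing panel): 0.779970 × 0.950041 = 0.741003
Parallel ([0.768537] and [0.741003]): 1 − (1 − 0.768537)(1 − 0.741003) = 0.9401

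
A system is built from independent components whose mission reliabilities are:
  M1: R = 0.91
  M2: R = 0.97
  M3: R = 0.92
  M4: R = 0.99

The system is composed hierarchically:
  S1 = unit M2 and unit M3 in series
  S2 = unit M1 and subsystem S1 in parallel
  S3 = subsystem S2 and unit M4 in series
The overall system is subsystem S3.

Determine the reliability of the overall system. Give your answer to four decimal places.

0.9804

Series (M2 and M3): 0.970000 × 0.920000 = 0.892400
Parallel (M1 and [0.892400]): 1 − (1 − 0.910000)(1 − 0.892400) = 0.990316
Series ([0.990316] and M4): 0.990316 × 0.990000 = 0.9804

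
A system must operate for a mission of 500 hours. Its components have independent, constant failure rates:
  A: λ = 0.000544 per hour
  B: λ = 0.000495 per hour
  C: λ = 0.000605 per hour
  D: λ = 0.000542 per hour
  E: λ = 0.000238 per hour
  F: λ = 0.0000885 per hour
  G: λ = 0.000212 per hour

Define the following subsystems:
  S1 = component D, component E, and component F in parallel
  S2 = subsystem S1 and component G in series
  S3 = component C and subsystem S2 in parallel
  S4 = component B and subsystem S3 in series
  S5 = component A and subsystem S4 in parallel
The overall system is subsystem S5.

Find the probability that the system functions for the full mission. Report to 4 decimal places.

R(A) = exp(−0.000544 × 500) = 0.761854
R(B) = exp(−0.000495 × 500) = 0.780750
R(C) = exp(−0.000605 × 500) = 0.738968
R(D) = exp(−0.000542 × 500) = 0.762616
R(E) = exp(−0.000238 × 500) = 0.887808
R(F) = exp(−0.0000885 × 500) = 0.956715
R(G) = exp(−0.000212 × 500) = 0.899425
Parallel (D, E, and F): 1 − (1 − 0.762616)(1 − 0.887808)(1 − 0.956715) = 0.998847
Series ([0.998847] and G): 0.998847 × 0.899425 = 0.898388
Parallel (C and [0.898388]): 1 − (1 − 0.738968)(1 − 0.898388) = 0.973476
Series (B and [0.973476]): 0.780750 × 0.973476 = 0.760041
Parallel (A and [0.760041]): 1 − (1 − 0.761854)(1 − 0.760041) = 0.9429

0.9429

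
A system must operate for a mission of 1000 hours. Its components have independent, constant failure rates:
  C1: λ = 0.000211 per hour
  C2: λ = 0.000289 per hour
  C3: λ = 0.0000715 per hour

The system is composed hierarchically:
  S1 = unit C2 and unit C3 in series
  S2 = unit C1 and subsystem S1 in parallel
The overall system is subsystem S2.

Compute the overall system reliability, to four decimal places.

R(C1) = exp(−0.000211 × 1000) = 0.809774
R(C2) = exp(−0.000289 × 1000) = 0.749012
R(C3) = exp(−0.0000715 × 1000) = 0.930996
Series (C2 and C3): 0.749012 × 0.930996 = 0.697327
Parallel (C1 and [0.697327]): 1 − (1 − 0.809774)(1 − 0.697327) = 0.9424

0.9424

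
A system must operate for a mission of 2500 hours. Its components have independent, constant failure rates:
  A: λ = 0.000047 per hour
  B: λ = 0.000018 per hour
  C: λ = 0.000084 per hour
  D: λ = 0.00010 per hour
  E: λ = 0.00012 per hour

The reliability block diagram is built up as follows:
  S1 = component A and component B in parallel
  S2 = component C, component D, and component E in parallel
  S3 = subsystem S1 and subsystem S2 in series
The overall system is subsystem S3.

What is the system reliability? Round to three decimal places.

R(A) = exp(−0.000047 × 2500) = 0.88914
R(B) = exp(−0.000018 × 2500) = 0.95600
R(C) = exp(−0.000084 × 2500) = 0.81058
R(D) = exp(−0.00010 × 2500) = 0.77880
R(E) = exp(−0.00012 × 2500) = 0.74082
Parallel (A and B): 1 − (1 − 0.88914)(1 − 0.95600) = 0.99512
Parallel (C, D, and E): 1 − (1 − 0.81058)(1 − 0.77880)(1 − 0.74082) = 0.98914
Series ([0.99512] and [0.98914]): 0.99512 × 0.98914 = 0.984

0.984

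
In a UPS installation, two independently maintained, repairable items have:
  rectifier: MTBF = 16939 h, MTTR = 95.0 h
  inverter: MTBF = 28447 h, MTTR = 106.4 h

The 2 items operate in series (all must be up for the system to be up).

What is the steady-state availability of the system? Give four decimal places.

A(rectifier) = MTBF/(MTBF+MTTR) = 16939/(16939+95.0) = 0.994423
A(inverter) = MTBF/(MTBF+MTTR) = 28447/(28447+106.4) = 0.996274
Series availability: 0.994423 × 0.996274 = 0.9907

0.9907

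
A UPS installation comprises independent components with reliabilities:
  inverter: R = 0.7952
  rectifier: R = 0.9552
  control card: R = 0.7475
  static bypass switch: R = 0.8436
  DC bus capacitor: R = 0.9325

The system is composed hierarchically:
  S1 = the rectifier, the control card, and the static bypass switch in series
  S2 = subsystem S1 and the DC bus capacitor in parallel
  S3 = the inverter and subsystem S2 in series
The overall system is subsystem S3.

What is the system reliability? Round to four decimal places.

0.7739

Series (rectifier, control card, and static bypass switch): 0.955200 × 0.747500 × 0.843600 = 0.602341
Parallel ([0.602341] and DC bus capacitor): 1 − (1 − 0.602341)(1 − 0.932500) = 0.973158
Series (inverter and [0.973158]): 0.795200 × 0.973158 = 0.7739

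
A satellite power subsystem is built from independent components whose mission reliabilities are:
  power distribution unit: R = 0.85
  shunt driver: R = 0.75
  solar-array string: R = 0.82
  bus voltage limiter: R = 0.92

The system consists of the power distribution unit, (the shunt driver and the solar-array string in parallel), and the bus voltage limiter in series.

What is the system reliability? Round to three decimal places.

Parallel (shunt driver and solar-array string): 1 − (1 − 0.75000)(1 − 0.82000) = 0.95500
Series (power distribution unit, [0.95500], and bus voltage limiter): 0.85000 × 0.95500 × 0.92000 = 0.747

0.747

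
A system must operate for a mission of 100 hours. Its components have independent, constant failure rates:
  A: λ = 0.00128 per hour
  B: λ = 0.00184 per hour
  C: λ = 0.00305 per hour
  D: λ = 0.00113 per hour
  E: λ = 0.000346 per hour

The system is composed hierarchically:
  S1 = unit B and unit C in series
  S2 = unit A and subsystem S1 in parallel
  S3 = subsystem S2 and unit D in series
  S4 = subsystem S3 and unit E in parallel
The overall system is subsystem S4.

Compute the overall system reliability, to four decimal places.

0.9950

R(A) = exp(−0.00128 × 100) = 0.879853
R(B) = exp(−0.00184 × 100) = 0.831936
R(C) = exp(−0.00305 × 100) = 0.737123
R(D) = exp(−0.00113 × 100) = 0.893151
R(E) = exp(−0.000346 × 100) = 0.965992
Series (B and C): 0.831936 × 0.737123 = 0.613239
Parallel (A and [0.613239]): 1 − (1 − 0.879853)(1 − 0.613239) = 0.953532
Series ([0.953532] and D): 0.953532 × 0.893151 = 0.851648
Parallel ([0.851648] and E): 1 − (1 − 0.851648)(1 − 0.965992) = 0.9950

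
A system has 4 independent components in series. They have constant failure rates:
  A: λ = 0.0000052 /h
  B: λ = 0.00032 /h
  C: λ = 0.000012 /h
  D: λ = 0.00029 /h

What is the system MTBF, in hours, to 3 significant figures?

Series of exponential components: λ_sys = Σ λ_i
λ_sys = 0.0000052 + 0.00032 + 0.000012 + 0.00029 = 6.2720e-04 /h
MTBF = 1 / λ_sys = 1590 h

1590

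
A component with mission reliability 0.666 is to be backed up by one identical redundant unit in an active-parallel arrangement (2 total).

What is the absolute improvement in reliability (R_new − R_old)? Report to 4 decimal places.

R_before = 0.666
R_after = 1 − (1 − 0.666)^2 = 0.8884
ΔR = 0.8884 − 0.666 = 0.2224

0.2224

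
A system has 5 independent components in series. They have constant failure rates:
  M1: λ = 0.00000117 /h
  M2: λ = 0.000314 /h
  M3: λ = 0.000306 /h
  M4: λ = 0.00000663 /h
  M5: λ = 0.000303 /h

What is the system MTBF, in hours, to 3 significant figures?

Series of exponential components: λ_sys = Σ λ_i
λ_sys = 0.00000117 + 0.000314 + 0.000306 + 0.00000663 + 0.000303 = 9.3080e-04 /h
MTBF = 1 / λ_sys = 1070 h

1070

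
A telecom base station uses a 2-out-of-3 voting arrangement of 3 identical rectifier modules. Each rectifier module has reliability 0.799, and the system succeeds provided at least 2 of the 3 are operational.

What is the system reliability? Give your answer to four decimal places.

0.8950

R = Σ_{i=2}^{3} C(3,i) p^i (1−p)^{3−i} with p = 0.799
C(3,2)·0.799^2·0.201^1 = 0.384956
C(3,3)·0.799^3·0.201^0 = 0.510082
Sum = 0.8950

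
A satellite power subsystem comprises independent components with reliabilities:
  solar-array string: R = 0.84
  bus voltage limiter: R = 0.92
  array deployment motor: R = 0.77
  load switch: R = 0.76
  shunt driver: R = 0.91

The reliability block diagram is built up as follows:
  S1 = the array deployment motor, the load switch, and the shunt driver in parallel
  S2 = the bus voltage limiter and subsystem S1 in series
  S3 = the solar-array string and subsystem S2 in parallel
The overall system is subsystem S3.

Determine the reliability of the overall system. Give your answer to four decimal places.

Parallel (array deployment motor, load switch, and shunt driver): 1 − (1 − 0.770000)(1 − 0.760000)(1 − 0.910000) = 0.995032
Series (bus voltage limiter and [0.995032]): 0.920000 × 0.995032 = 0.915429
Parallel (solar-array string and [0.915429]): 1 − (1 − 0.840000)(1 − 0.915429) = 0.9865

0.9865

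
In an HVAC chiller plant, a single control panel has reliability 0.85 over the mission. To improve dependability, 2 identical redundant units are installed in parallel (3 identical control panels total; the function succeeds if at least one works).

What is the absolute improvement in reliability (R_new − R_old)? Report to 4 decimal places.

0.1466

R_before = 0.85
R_after = 1 − (1 − 0.85)^3 = 0.9966
ΔR = 0.9966 − 0.85 = 0.1466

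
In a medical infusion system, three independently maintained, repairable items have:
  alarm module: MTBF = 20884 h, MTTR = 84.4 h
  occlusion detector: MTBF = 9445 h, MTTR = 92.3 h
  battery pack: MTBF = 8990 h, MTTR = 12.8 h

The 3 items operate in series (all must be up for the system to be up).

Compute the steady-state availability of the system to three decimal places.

0.985

A(alarm module) = MTBF/(MTBF+MTTR) = 20884/(20884+84.4) = 0.995975
A(occlusion detector) = MTBF/(MTBF+MTTR) = 9445/(9445+92.3) = 0.990322
A(battery pack) = MTBF/(MTBF+MTTR) = 8990/(8990+12.8) = 0.998578
Series availability: 0.995975 × 0.990322 × 0.998578 = 0.985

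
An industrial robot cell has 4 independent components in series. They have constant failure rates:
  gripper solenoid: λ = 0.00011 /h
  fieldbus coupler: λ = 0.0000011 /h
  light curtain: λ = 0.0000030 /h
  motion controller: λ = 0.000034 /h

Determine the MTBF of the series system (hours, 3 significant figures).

Series of exponential components: λ_sys = Σ λ_i
λ_sys = 0.00011 + 0.0000011 + 0.0000030 + 0.000034 = 1.4810e-04 /h
MTBF = 1 / λ_sys = 6750 h

6750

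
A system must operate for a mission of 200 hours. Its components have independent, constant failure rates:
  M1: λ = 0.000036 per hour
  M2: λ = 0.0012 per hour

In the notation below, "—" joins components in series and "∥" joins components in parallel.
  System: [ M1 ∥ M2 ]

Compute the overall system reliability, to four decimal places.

R(M1) = exp(−0.000036 × 200) = 0.992826
R(M2) = exp(−0.0012 × 200) = 0.786628
Parallel (M1 and M2): 1 − (1 − 0.992826)(1 − 0.786628) = 0.9985

0.9985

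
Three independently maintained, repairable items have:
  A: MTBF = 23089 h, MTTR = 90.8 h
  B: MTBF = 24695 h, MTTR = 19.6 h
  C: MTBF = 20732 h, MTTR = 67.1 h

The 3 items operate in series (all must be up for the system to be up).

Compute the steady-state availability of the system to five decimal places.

A(A) = MTBF/(MTBF+MTTR) = 23089/(23089+90.8) = 0.996083
A(B) = MTBF/(MTBF+MTTR) = 24695/(24695+19.6) = 0.999207
A(C) = MTBF/(MTBF+MTTR) = 20732/(20732+67.1) = 0.996774
Series availability: 0.996083 × 0.999207 × 0.996774 = 0.99208

0.99208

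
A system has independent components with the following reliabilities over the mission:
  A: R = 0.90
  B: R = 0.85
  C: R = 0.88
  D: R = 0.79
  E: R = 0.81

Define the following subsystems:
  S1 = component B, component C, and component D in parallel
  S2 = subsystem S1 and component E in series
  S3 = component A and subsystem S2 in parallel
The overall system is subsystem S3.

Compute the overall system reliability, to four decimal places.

Parallel (B, C, and D): 1 − (1 − 0.850000)(1 − 0.880000)(1 − 0.790000) = 0.996220
Series ([0.996220] and E): 0.996220 × 0.810000 = 0.806938
Parallel (A and [0.806938]): 1 − (1 − 0.900000)(1 − 0.806938) = 0.9807

0.9807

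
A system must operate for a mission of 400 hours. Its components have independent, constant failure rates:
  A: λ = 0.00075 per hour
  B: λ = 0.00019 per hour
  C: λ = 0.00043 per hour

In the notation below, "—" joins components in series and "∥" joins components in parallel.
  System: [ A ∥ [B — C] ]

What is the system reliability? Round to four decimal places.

0.9431

R(A) = exp(−0.00075 × 400) = 0.740818
R(B) = exp(−0.00019 × 400) = 0.926816
R(C) = exp(−0.00043 × 400) = 0.841979
Series (B and C): 0.926816 × 0.841979 = 0.780360
Parallel (A and [0.780360]): 1 − (1 − 0.740818)(1 − 0.780360) = 0.9431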